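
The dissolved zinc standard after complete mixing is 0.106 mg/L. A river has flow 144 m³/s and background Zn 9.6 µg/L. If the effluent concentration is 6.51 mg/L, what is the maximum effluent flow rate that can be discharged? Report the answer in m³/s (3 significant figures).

9.6 µg/L = 0.0096 mg/L.
Mass balance at complete mixing: C_std·(Q_w + Q_r) = Q_w·C_e + Q_r·C_b.
Rearranging, Q_w = Q_r·(C_std − C_b)/(C_e − C_std) = 144·(0.106 − 0.0096) / (6.51 − 0.106) = 2.168 m³/s.

2.17 m³/s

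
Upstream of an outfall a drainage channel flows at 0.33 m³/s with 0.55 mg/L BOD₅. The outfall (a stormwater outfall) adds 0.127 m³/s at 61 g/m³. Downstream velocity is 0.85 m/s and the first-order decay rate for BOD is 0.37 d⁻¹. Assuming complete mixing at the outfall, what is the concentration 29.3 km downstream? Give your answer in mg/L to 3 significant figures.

After complete mixing, C₀ = (0.127·61 + 0.33·0.55) / 0.457 = 17.35 mg/L.
Travel time t = 2.93e+04 m / 0.85 m/s = 3.447e+04 s = 0.399 d.
C = 17.35·exp(−0.37·0.399) = 17.35·0.8628 = 14.97 mg/L.

15.0 mg/L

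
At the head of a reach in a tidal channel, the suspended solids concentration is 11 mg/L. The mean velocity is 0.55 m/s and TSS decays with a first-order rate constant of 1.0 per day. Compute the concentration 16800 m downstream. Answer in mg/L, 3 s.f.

7.72 mg/L

Travel time t = 16800 m / 0.55 m/s = 1.68e+04/0.55 = 3.055e+04 s = 0.3535 d.
First-order decay: C = 11·exp(−1.0·0.3535) = 11·0.7022 = 7.724 mg/L.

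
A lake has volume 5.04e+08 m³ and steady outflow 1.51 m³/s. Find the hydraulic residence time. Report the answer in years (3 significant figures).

10.6 yr

Q = 1.51 m³/s × 3.156e+07 s/yr = 4.765e+07 m³/yr.
Hydraulic residence time τ = V/Q = 5.04e+08/4.765e+07 = 10.58 yr.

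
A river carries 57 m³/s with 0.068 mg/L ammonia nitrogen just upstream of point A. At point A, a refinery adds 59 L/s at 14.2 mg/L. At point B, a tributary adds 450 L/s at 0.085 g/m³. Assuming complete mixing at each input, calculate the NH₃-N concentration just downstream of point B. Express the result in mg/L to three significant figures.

0.0826 mg/L

59 L/s = 0.059 m³/s.
After input A: C = (57·0.068 + 0.059·14.2) / 57.06 = 0.08261 mg/L.
450 L/s = 0.45 m³/s.
After input B: C = (57.06·0.08261 + 0.45·0.085) / 57.51 = 0.08263 mg/L.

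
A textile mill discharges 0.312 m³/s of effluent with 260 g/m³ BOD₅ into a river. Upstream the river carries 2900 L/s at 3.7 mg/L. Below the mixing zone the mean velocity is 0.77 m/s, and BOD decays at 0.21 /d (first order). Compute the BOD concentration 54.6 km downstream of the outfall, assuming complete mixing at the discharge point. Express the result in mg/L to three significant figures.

2900 L/s = 2.9 m³/s.
After complete mixing, C₀ = (0.312·260 + 2.9·3.7) / 3.212 = 28.6 mg/L.
Travel time t = 5.46e+04 m / 0.77 m/s = 7.091e+04 s = 0.8207 d.
C = 28.6·exp(−0.21·0.8207) = 28.6·0.8417 = 24.07 mg/L.

24.1 mg/L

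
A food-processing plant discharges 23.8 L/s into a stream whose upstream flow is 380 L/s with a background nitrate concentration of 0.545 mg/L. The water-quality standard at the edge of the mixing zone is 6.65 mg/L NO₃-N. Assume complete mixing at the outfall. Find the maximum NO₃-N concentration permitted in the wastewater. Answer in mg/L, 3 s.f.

104 mg/L

23.8 L/s = 0.0238 m³/s.
380 L/s = 0.38 m³/s.
Mass balance: 6.65·0.4038 = 0.0238·Cₑ + 0.38·0.545.
Cₑ = (2.685 − 0.2071) / 0.0238 = 104.1 mg/L.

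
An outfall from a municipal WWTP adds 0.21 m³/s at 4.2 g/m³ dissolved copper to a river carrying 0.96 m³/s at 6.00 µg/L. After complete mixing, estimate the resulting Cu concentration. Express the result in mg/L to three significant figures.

0.759 mg/L

6.00 µg/L = 0.006 mg/L.
By mass balance at complete mixing, C = (0.21·4.2 + 0.96·0.006) / (0.21 + 0.96) = 0.8878/1.17 = 0.7588 mg/L.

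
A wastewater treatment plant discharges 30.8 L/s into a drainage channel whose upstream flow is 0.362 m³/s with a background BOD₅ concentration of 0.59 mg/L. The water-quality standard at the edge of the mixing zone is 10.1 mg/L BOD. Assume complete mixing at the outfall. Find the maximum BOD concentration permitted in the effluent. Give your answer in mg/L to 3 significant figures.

122 mg/L

30.8 L/s = 0.0308 m³/s.
Mass balance: 10.1·0.3928 = 0.0308·Cₑ + 0.362·0.59.
Cₑ = (3.967 − 0.2136) / 0.0308 = 121.9 mg/L.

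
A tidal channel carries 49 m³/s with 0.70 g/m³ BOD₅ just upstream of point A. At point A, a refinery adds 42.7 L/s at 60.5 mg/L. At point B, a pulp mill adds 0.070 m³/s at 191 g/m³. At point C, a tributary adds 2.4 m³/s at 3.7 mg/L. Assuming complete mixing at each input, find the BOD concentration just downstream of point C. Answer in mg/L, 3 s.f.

1.15 mg/L

42.7 L/s = 0.0427 m³/s.
After input A: C = (49·0.7 + 0.0427·60.5) / 49.04 = 0.7521 mg/L.
After input B: C = (49.04·0.7521 + 0.07·191) / 49.11 = 1.023 mg/L.
After input C: C = (49.11·1.023 + 2.4·3.7) / 51.51 = 1.148 mg/L.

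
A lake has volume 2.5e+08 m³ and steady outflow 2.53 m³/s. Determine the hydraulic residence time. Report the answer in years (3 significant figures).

Q = 2.53 m³/s × 3.156e+07 s/yr = 7.984e+07 m³/yr.
Hydraulic residence time τ = V/Q = 2.5e+08/7.984e+07 = 3.131 yr.

3.13 yr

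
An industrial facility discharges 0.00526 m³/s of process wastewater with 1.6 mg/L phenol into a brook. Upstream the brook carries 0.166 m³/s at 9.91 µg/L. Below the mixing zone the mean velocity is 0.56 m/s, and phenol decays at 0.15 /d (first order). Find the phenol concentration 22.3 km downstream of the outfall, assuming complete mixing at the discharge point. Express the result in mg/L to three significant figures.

9.91 µg/L = 0.00991 mg/L.
After complete mixing, C₀ = (0.00526·1.6 + 0.166·0.00991) / 0.1713 = 0.05875 mg/L.
Travel time t = 2.23e+04 m / 0.56 m/s = 3.982e+04 s = 0.4609 d.
C = 0.05875·exp(−0.15·0.4609) = 0.05875·0.9332 = 0.05482 mg/L.

0.0548 mg/L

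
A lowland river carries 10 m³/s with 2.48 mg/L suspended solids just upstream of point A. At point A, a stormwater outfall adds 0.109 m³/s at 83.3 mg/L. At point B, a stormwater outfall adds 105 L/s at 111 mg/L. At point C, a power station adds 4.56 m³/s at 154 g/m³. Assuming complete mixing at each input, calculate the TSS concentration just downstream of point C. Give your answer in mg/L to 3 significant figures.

After input A: C = (10·2.48 + 0.109·83.3) / 10.11 = 3.351 mg/L.
105 L/s = 0.105 m³/s.
After input B: C = (10.11·3.351 + 0.105·111) / 10.21 = 4.458 mg/L.
After input C: C = (10.21·4.458 + 4.56·154) / 14.77 = 50.61 mg/L.

50.6 mg/L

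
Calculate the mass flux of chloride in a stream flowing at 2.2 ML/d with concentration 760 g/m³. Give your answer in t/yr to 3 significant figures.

611 t/yr

2.2 ML/d = 0.02546 m³/s.
Mass flux = Q·C = 0.02546 m³/s × 760 g/m³ = 19.35 g/s.
= 19.35 g/s × 31.56 = 610.7 t/yr.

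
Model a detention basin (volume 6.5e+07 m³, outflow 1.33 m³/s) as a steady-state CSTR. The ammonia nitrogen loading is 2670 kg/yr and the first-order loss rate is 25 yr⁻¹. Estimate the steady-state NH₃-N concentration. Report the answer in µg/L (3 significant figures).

1.60 µg/L

Outflow Q = 1.33 m³/s × 3.156e+07 s/yr = 4.197e+07 m³/yr.
Steady-state CSTR mass balance: W = Q·C + k·V·C, so C = W/(Q + kV).
Q + kV = 4.197e+07 + 25·6.5e+07 = 1.667e+09 m³/yr.
C = 2670/1.667e+09 = 1.602e-06 kg/m³ = 0.001602 mg/L = 1.602 µg/L.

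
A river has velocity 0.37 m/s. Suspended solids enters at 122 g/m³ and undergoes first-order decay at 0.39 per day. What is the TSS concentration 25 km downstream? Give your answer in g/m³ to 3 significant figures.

Travel time t = 25 km / 0.37 m/s = 2.5e+04/0.37 = 6.757e+04 s = 0.782 d.
First-order decay: C = 122·exp(−0.39·0.782) = 122·0.7371 = 89.93 g/m³.

89.9 g/m³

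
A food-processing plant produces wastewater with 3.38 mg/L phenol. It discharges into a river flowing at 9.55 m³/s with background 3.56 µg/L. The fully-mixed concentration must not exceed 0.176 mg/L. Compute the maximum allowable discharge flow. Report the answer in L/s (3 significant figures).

514 L/s

3.56 µg/L = 0.00356 mg/L.
Mass balance at complete mixing: C_std·(Q_w + Q_r) = Q_w·C_e + Q_r·C_b.
Rearranging, Q_w = Q_r·(C_std − C_b)/(C_e − C_std) = 9.55·(0.176 − 0.00356) / (3.38 − 0.176) = 0.514 m³/s.
= 514 L/s.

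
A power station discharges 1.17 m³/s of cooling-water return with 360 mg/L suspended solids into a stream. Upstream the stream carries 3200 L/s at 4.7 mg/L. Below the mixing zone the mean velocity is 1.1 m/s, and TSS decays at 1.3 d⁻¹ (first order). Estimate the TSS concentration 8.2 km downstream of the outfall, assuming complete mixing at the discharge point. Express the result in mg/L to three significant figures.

3200 L/s = 3.2 m³/s.
After complete mixing, C₀ = (1.17·360 + 3.2·4.7) / 4.37 = 99.83 mg/L.
Travel time t = 8200 m / 1.1 m/s = 7455 s = 0.08628 d.
C = 99.83·exp(−1.3·0.08628) = 99.83·0.8939 = 89.23 mg/L.

89.2 mg/L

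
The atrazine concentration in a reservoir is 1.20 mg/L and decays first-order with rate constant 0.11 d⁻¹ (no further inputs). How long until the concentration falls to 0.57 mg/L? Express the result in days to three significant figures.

6.77 d

t = ln(C₀/C)/k = ln(1.20/0.57)/0.11 = 0.7444/0.11 = 6.768 d.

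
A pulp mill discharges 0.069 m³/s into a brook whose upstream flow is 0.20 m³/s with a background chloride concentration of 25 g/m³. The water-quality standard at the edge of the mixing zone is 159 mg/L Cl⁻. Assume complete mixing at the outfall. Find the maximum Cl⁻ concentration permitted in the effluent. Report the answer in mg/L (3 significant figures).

Mass balance: 159·0.269 = 0.069·Cₑ + 0.2·25.
Cₑ = (42.77 − 5) / 0.069 = 547.4 mg/L.

547 mg/L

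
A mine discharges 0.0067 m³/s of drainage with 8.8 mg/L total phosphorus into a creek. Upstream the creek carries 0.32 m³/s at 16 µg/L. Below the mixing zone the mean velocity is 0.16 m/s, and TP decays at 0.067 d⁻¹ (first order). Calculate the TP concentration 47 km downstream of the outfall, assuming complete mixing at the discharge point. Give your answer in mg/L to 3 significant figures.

0.156 mg/L

16 µg/L = 0.016 mg/L.
After complete mixing, C₀ = (0.0067·8.8 + 0.32·0.016) / 0.3267 = 0.1961 mg/L.
Travel time t = 4.7e+04 m / 0.16 m/s = 2.938e+05 s = 3.4 d.
C = 0.1961·exp(−0.067·3.4) = 0.1961·0.7963 = 0.1562 mg/L.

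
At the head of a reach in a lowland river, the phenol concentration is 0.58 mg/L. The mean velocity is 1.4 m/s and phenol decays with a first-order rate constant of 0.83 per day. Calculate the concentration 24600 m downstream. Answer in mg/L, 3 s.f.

0.490 mg/L

Travel time t = 24600 m / 1.4 m/s = 2.46e+04/1.4 = 1.757e+04 s = 0.2034 d.
First-order decay: C = 0.58·exp(−0.83·0.2034) = 0.58·0.8447 = 0.4899 mg/L.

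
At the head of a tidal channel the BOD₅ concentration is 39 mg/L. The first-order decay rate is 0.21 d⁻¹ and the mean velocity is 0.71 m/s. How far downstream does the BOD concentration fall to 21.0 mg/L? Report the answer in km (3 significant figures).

From C = C₀·e^(−kt), t = ln(C₀/C)/k = ln(39/21.0)/0.21 = 0.619/0.21 = 2.948 d.
Distance = v·t = 0.71 m/s × 2.547e+05 s = 1.808e+05 m = 180.8 km.

181 km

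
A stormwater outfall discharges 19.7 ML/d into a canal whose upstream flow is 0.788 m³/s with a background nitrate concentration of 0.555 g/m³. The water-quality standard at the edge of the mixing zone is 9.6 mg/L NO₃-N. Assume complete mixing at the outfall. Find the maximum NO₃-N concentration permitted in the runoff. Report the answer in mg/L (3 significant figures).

40.9 mg/L

19.7 ML/d = 0.228 m³/s.
Mass balance: 9.6·1.016 = 0.228·Cₑ + 0.788·0.555.
Cₑ = (9.754 − 0.4373) / 0.228 = 40.86 mg/L.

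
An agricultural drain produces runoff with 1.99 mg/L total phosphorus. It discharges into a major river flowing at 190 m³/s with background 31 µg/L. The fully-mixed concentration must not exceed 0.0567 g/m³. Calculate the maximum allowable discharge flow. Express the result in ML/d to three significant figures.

218 ML/d

31 µg/L = 0.031 mg/L.
Mass balance at complete mixing: C_std·(Q_w + Q_r) = Q_w·C_e + Q_r·C_b.
Rearranging, Q_w = Q_r·(C_std − C_b)/(C_e − C_std) = 190·(0.0567 − 0.031) / (1.99 − 0.0567) = 2.526 m³/s.
= 218.2 ML/d.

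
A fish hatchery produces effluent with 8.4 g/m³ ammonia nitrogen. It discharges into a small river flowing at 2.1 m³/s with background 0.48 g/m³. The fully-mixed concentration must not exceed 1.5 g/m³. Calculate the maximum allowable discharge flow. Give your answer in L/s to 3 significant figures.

310 L/s

Mass balance at complete mixing: C_std·(Q_w + Q_r) = Q_w·C_e + Q_r·C_b.
Rearranging, Q_w = Q_r·(C_std − C_b)/(C_e − C_std) = 2.1·(1.5 − 0.48) / (8.4 − 1.5) = 0.3104 m³/s.
= 310.4 L/s.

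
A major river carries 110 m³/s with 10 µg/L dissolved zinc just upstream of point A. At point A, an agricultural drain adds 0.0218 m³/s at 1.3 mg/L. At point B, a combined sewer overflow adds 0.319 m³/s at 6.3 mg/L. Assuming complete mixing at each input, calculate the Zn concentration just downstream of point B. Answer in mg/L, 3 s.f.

10 µg/L = 0.01 mg/L.
After input A: C = (110·0.01 + 0.0218·1.3) / 110 = 0.01026 mg/L.
After input B: C = (110·0.01026 + 0.319·6.3) / 110.3 = 0.02844 mg/L.

0.0284 mg/L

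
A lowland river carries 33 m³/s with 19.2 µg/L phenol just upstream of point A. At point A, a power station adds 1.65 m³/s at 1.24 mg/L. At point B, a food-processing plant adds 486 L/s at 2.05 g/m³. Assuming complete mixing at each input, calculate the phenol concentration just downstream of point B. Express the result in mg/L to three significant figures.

19.2 µg/L = 0.0192 mg/L.
After input A: C = (33·0.0192 + 1.65·1.24) / 34.65 = 0.07733 mg/L.
486 L/s = 0.486 m³/s.
After input B: C = (34.65·0.07733 + 0.486·2.05) / 35.14 = 0.1046 mg/L.

0.105 mg/L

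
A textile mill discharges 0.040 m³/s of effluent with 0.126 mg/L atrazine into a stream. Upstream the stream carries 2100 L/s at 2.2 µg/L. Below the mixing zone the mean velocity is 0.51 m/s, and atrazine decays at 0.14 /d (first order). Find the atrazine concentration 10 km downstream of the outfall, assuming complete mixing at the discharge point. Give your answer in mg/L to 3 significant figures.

0.00437 mg/L

2100 L/s = 2.1 m³/s.
2.2 µg/L = 0.0022 mg/L.
After complete mixing, C₀ = (0.04·0.126 + 2.1·0.0022) / 2.14 = 0.004514 mg/L.
Travel time t = 1e+04 m / 0.51 m/s = 1.961e+04 s = 0.2269 d.
C = 0.004514·exp(−0.14·0.2269) = 0.004514·0.9687 = 0.004373 mg/L.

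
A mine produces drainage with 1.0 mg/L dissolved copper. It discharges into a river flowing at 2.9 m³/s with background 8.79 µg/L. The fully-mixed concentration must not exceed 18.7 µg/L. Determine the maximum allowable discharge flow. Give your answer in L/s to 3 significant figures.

8.79 µg/L = 0.00879 mg/L.
18.7 µg/L = 0.0187 mg/L.
Mass balance at complete mixing: C_std·(Q_w + Q_r) = Q_w·C_e + Q_r·C_b.
Rearranging, Q_w = Q_r·(C_std − C_b)/(C_e − C_std) = 2.9·(0.0187 − 0.00879) / (1 − 0.0187) = 0.02929 m³/s.
= 29.29 L/s.

29.3 L/s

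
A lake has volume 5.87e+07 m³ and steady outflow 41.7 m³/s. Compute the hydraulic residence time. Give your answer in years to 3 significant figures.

0.0446 yr

Q = 41.7 m³/s × 3.156e+07 s/yr = 1.316e+09 m³/yr.
Hydraulic residence time τ = V/Q = 5.87e+07/1.316e+09 = 0.04461 yr.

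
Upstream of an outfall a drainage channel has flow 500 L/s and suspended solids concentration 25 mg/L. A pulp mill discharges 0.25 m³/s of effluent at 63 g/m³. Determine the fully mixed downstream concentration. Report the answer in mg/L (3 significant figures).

37.7 mg/L

500 L/s = 0.5 m³/s.
Flow-weighted mixing gives C = (0.25·63 + 0.5·25) / (0.25 + 0.5) = 28.25/0.75 = 37.67 mg/L.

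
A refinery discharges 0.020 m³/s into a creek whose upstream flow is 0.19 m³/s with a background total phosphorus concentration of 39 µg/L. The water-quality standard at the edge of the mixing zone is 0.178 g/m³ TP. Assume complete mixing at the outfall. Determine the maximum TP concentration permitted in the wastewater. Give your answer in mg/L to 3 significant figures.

39 µg/L = 0.039 mg/L.
Mass balance: 0.178·0.21 = 0.02·Cₑ + 0.19·0.039.
Cₑ = (0.03738 − 0.00741) / 0.02 = 1.498 mg/L.

1.50 mg/L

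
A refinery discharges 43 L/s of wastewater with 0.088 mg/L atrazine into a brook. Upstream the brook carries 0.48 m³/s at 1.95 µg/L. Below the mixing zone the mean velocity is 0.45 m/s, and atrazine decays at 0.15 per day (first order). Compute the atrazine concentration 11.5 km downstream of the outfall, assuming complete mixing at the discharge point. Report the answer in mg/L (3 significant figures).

43 L/s = 0.043 m³/s.
1.95 µg/L = 0.00195 mg/L.
After complete mixing, C₀ = (0.043·0.088 + 0.48·0.00195) / 0.523 = 0.009025 mg/L.
Travel time t = 1.15e+04 m / 0.45 m/s = 2.556e+04 s = 0.2958 d.
C = 0.009025·exp(−0.15·0.2958) = 0.009025·0.9566 = 0.008633 mg/L.

0.00863 mg/L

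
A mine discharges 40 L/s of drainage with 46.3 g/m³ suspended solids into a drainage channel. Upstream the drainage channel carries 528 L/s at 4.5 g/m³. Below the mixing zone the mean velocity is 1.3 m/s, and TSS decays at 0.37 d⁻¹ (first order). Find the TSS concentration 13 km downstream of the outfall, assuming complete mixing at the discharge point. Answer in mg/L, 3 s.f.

7.13 mg/L

40 L/s = 0.04 m³/s.
528 L/s = 0.528 m³/s.
After complete mixing, C₀ = (0.04·46.3 + 0.528·4.5) / 0.568 = 7.444 mg/L.
Travel time t = 1.3e+04 m / 1.3 m/s = 1e+04 s = 0.1157 d.
C = 7.444·exp(−0.37·0.1157) = 7.444·0.9581 = 7.132 mg/L.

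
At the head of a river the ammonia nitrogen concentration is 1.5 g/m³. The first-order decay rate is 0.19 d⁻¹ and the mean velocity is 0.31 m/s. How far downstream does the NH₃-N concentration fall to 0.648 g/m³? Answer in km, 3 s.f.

118 km

From C = C₀·e^(−kt), t = ln(C₀/C)/k = ln(1.5/0.648)/0.19 = 0.8393/0.19 = 4.418 d.
Distance = v·t = 0.31 m/s × 3.817e+05 s = 1.183e+05 m = 118.3 km.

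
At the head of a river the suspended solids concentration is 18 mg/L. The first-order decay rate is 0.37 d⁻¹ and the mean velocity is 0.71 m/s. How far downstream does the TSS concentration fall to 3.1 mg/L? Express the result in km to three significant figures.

From C = C₀·e^(−kt), t = ln(C₀/C)/k = ln(18/3.1)/0.37 = 1.759/0.37 = 4.754 d.
Distance = v·t = 0.71 m/s × 4.107e+05 s = 2.916e+05 m = 291.6 km.

292 km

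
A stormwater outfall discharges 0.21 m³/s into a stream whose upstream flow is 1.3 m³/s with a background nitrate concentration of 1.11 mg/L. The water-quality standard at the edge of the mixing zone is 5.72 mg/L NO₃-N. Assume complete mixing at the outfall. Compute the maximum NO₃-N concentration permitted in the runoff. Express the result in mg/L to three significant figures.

Mass balance: 5.72·1.51 = 0.21·Cₑ + 1.3·1.11.
Cₑ = (8.637 − 1.443) / 0.21 = 34.26 mg/L.

34.3 mg/L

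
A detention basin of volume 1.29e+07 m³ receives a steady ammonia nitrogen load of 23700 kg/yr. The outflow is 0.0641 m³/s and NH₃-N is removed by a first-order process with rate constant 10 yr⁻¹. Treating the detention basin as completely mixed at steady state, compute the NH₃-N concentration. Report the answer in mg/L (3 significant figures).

0.181 mg/L

Outflow Q = 0.0641 m³/s × 3.156e+07 s/yr = 2.023e+06 m³/yr.
Steady-state CSTR mass balance: W = Q·C + k·V·C, so C = W/(Q + kV).
Q + kV = 2.023e+06 + 10·1.29e+07 = 1.31e+08 m³/yr.
C = 23700/1.31e+08 = 0.0001809 kg/m³ = 0.1809 mg/L.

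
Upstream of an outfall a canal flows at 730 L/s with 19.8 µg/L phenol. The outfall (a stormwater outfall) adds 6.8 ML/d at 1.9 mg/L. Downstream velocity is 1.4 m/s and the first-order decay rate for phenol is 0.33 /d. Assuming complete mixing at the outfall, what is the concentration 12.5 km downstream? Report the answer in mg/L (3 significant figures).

0.196 mg/L

6.8 ML/d = 0.0787 m³/s.
730 L/s = 0.73 m³/s.
19.8 µg/L = 0.0198 mg/L.
After complete mixing, C₀ = (0.0787·1.9 + 0.73·0.0198) / 0.8087 = 0.2028 mg/L.
Travel time t = 1.25e+04 m / 1.4 m/s = 8929 s = 0.1033 d.
C = 0.2028·exp(−0.33·0.1033) = 0.2028·0.9665 = 0.196 mg/L.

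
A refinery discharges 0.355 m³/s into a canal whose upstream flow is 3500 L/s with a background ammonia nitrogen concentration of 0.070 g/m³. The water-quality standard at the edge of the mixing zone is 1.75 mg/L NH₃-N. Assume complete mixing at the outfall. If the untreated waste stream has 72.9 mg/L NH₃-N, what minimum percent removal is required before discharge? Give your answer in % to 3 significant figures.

3500 L/s = 3.5 m³/s.
Mass balance: 1.75·3.855 = 0.355·Cₑ + 3.5·0.07.
Cₑ = (6.746 − 0.245) / 0.355 = 18.31 mg/L.
Required removal = 1 − 18.31/72.9 = 74.88 %.

74.9 %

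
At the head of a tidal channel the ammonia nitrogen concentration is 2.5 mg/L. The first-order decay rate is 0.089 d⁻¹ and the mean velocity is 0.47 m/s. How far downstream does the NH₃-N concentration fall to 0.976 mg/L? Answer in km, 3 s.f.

From C = C₀·e^(−kt), t = ln(C₀/C)/k = ln(2.5/0.976)/0.089 = 0.9406/0.089 = 10.57 d.
Distance = v·t = 0.47 m/s × 9.131e+05 s = 4.292e+05 m = 429.2 km.

429 km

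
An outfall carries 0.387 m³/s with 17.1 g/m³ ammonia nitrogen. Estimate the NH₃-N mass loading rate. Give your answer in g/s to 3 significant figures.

Mass flux = Q·C = 0.387 m³/s × 17.1 g/m³ = 6.618 g/s.

6.62 g/s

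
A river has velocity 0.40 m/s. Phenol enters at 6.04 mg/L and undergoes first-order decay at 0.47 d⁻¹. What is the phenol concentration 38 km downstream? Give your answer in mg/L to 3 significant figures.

Travel time t = 38 km / 0.40 m/s = 3.8e+04/0.40 = 9.5e+04 s = 1.1 d.
First-order decay: C = 6.04·exp(−0.47·1.1) = 6.04·0.5964 = 3.602 mg/L.

3.60 mg/L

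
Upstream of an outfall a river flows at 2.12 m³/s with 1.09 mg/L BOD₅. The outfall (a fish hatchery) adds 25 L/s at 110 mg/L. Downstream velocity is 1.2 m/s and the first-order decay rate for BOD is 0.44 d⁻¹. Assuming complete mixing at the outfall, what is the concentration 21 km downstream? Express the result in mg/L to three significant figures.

25 L/s = 0.025 m³/s.
After complete mixing, C₀ = (0.025·110 + 2.12·1.09) / 2.145 = 2.359 mg/L.
Travel time t = 2.1e+04 m / 1.2 m/s = 1.75e+04 s = 0.2025 d.
C = 2.359·exp(−0.44·0.2025) = 2.359·0.9147 = 2.158 mg/L.

2.16 mg/L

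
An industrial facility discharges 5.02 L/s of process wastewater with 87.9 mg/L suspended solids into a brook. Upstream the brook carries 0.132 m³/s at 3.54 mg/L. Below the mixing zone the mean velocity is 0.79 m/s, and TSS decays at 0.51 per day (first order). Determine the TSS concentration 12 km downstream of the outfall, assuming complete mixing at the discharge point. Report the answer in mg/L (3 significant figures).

6.06 mg/L

5.02 L/s = 0.00502 m³/s.
After complete mixing, C₀ = (0.00502·87.9 + 0.132·3.54) / 0.137 = 6.631 mg/L.
Travel time t = 1.2e+04 m / 0.79 m/s = 1.519e+04 s = 0.1758 d.
C = 6.631·exp(−0.51·0.1758) = 6.631·0.9142 = 6.062 mg/L.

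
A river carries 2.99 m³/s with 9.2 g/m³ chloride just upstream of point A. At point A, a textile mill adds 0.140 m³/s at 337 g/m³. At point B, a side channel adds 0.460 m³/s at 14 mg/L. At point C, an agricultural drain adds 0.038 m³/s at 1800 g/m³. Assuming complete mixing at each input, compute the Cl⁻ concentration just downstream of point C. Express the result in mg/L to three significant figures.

41.2 mg/L

After input A: C = (2.99·9.2 + 0.14·337) / 3.13 = 23.86 mg/L.
After input B: C = (3.13·23.86 + 0.46·14) / 3.59 = 22.6 mg/L.
After input C: C = (3.59·22.6 + 0.038·1800) / 3.628 = 41.21 mg/L.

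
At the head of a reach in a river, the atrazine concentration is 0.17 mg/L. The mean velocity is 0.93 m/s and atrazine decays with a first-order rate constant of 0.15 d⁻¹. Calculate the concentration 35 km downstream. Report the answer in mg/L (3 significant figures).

0.159 mg/L

Travel time t = 35 km / 0.93 m/s = 3.5e+04/0.93 = 3.763e+04 s = 0.4356 d.
First-order decay: C = 0.17·exp(−0.15·0.4356) = 0.17·0.9368 = 0.1592 mg/L.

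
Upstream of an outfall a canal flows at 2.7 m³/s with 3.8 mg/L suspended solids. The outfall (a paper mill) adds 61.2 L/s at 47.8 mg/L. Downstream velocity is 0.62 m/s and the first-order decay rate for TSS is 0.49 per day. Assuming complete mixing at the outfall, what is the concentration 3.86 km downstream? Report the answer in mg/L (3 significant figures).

61.2 L/s = 0.0612 m³/s.
After complete mixing, C₀ = (0.0612·47.8 + 2.7·3.8) / 2.761 = 4.775 mg/L.
Travel time t = 3860 m / 0.62 m/s = 6226 s = 0.07206 d.
C = 4.775·exp(−0.49·0.07206) = 4.775·0.9653 = 4.61 mg/L.

4.61 mg/L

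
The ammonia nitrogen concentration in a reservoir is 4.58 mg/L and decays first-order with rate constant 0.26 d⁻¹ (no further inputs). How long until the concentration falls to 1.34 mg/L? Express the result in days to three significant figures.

4.73 d

t = ln(C₀/C)/k = ln(4.58/1.34)/0.26 = 1.229/0.26 = 4.727 d.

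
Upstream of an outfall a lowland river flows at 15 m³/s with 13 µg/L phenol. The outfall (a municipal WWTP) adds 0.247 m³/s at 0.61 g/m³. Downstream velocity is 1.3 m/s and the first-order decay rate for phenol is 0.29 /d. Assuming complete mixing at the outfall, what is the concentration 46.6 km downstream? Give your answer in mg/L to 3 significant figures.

0.0201 mg/L

13 µg/L = 0.013 mg/L.
After complete mixing, C₀ = (0.247·0.61 + 15·0.013) / 15.25 = 0.02267 mg/L.
Travel time t = 4.66e+04 m / 1.3 m/s = 3.585e+04 s = 0.4149 d.
C = 0.02267·exp(−0.29·0.4149) = 0.02267·0.8866 = 0.0201 mg/L.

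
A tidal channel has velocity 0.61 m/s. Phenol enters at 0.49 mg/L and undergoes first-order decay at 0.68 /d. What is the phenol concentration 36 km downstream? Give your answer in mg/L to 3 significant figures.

0.308 mg/L

Travel time t = 36 km / 0.61 m/s = 3.6e+04/0.61 = 5.902e+04 s = 0.6831 d.
First-order decay: C = 0.49·exp(−0.68·0.6831) = 0.49·0.6285 = 0.3079 mg/L.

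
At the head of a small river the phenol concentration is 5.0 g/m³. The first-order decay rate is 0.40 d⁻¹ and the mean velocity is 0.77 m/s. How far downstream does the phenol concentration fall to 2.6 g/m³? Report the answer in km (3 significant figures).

109 km

From C = C₀·e^(−kt), t = ln(C₀/C)/k = ln(5.0/2.6)/0.40 = 0.6539/0.40 = 1.635 d.
Distance = v·t = 0.77 m/s × 1.412e+05 s = 1.088e+05 m = 108.8 km.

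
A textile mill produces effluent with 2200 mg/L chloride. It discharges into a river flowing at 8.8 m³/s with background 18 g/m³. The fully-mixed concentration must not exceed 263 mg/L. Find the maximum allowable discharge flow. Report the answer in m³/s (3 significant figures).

1.11 m³/s

Mass balance at complete mixing: C_std·(Q_w + Q_r) = Q_w·C_e + Q_r·C_b.
Rearranging, Q_w = Q_r·(C_std − C_b)/(C_e − C_std) = 8.8·(263 − 18) / (2200 − 263) = 1.113 m³/s.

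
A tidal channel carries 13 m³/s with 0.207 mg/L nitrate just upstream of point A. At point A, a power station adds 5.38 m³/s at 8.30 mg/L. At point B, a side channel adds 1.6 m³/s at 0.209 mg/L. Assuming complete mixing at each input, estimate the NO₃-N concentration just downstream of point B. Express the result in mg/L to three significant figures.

2.39 mg/L

After input A: C = (13·0.207 + 5.38·8.3) / 18.38 = 2.576 mg/L.
After input B: C = (18.38·2.576 + 1.6·0.209) / 19.98 = 2.386 mg/L.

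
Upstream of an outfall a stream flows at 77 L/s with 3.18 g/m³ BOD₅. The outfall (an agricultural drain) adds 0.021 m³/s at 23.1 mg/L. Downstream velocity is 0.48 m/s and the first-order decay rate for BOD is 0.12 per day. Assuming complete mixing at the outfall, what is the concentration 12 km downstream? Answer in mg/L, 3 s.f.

77 L/s = 0.077 m³/s.
After complete mixing, C₀ = (0.021·23.1 + 0.077·3.18) / 0.098 = 7.449 mg/L.
Travel time t = 1.2e+04 m / 0.48 m/s = 2.5e+04 s = 0.2894 d.
C = 7.449·exp(−0.12·0.2894) = 7.449·0.9659 = 7.194 mg/L.

7.19 mg/L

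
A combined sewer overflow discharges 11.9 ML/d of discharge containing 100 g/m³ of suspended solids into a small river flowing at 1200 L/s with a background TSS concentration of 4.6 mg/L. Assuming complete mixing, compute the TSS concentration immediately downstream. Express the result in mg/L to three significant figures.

11.9 ML/d = 0.1377 m³/s.
1200 L/s = 1.2 m³/s.
By mass balance at complete mixing, C = (0.1377·100 + 1.2·4.6) / (0.1377 + 1.2) = 19.29/1.338 = 14.42 mg/L.

14.4 mg/L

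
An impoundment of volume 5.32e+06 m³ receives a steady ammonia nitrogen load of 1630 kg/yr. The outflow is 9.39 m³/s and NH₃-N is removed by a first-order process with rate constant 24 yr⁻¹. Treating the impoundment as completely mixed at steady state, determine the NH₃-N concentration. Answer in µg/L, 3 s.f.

Outflow Q = 9.39 m³/s × 3.156e+07 s/yr = 2.963e+08 m³/yr.
Steady-state CSTR mass balance: W = Q·C + k·V·C, so C = W/(Q + kV).
Q + kV = 2.963e+08 + 24·5.32e+06 = 4.24e+08 m³/yr.
C = 1630/4.24e+08 = 3.844e-06 kg/m³ = 0.003844 mg/L = 3.844 µg/L.

3.84 µg/L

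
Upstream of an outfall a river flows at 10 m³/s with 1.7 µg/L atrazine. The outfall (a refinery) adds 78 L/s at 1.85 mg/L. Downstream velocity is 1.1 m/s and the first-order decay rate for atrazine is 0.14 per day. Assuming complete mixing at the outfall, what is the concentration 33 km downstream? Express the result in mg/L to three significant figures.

78 L/s = 0.078 m³/s.
1.7 µg/L = 0.0017 mg/L.
After complete mixing, C₀ = (0.078·1.85 + 10·0.0017) / 10.08 = 0.01601 mg/L.
Travel time t = 3.3e+04 m / 1.1 m/s = 3e+04 s = 0.3472 d.
C = 0.01601·exp(−0.14·0.3472) = 0.01601·0.9526 = 0.01525 mg/L.

0.0152 mg/L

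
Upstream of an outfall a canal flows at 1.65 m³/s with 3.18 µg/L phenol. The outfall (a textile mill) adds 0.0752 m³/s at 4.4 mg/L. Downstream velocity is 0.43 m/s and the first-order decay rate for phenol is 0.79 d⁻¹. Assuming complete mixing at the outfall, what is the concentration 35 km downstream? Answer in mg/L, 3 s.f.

0.0926 mg/L

3.18 µg/L = 0.00318 mg/L.
After complete mixing, C₀ = (0.0752·4.4 + 1.65·0.00318) / 1.725 = 0.1948 mg/L.
Travel time t = 3.5e+04 m / 0.43 m/s = 8.14e+04 s = 0.9421 d.
C = 0.1948·exp(−0.79·0.9421) = 0.1948·0.4751 = 0.09256 mg/L.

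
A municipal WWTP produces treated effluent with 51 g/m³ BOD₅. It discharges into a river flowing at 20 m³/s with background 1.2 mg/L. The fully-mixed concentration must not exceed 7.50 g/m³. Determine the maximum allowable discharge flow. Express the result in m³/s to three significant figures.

Mass balance at complete mixing: C_std·(Q_w + Q_r) = Q_w·C_e + Q_r·C_b.
Rearranging, Q_w = Q_r·(C_std − C_b)/(C_e − C_std) = 20·(7.5 − 1.2) / (51 − 7.5) = 2.897 m³/s.

2.90 m³/s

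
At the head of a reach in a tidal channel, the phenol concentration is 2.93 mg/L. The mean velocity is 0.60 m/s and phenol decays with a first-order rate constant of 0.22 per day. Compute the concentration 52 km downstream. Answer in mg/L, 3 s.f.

Travel time t = 52 km / 0.60 m/s = 5.2e+04/0.60 = 8.667e+04 s = 1.003 d.
First-order decay: C = 2.93·exp(−0.22·1.003) = 2.93·0.802 = 2.35 mg/L.

2.35 mg/L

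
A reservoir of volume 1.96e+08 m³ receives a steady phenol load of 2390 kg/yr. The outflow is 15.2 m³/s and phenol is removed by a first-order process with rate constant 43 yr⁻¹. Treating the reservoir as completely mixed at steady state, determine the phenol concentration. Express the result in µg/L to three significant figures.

Outflow Q = 15.2 m³/s × 3.156e+07 s/yr = 4.797e+08 m³/yr.
Steady-state CSTR mass balance: W = Q·C + k·V·C, so C = W/(Q + kV).
Q + kV = 4.797e+08 + 43·1.96e+08 = 8.908e+09 m³/yr.
C = 2390/8.908e+09 = 2.683e-07 kg/m³ = 0.0002683 mg/L = 0.2683 µg/L.

0.268 µg/L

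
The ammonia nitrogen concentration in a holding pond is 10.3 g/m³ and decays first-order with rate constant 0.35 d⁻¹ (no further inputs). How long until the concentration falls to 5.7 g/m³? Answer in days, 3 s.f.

t = ln(C₀/C)/k = ln(10.3/5.7)/0.35 = 0.5917/0.35 = 1.691 d.

1.69 d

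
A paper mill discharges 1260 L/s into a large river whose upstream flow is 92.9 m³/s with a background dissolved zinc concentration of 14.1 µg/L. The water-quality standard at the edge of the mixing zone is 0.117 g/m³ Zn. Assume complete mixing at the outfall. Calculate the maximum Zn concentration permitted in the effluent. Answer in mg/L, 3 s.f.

1260 L/s = 1.26 m³/s.
14.1 µg/L = 0.0141 mg/L.
Mass balance: 0.117·94.16 = 1.26·Cₑ + 92.9·0.0141.
Cₑ = (11.02 − 1.31) / 1.26 = 7.704 mg/L.

7.70 mg/L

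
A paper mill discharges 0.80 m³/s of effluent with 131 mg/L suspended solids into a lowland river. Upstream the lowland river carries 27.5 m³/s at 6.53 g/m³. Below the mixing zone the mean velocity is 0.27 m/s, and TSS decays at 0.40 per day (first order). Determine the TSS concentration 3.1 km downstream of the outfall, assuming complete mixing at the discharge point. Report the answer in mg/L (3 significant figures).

After complete mixing, C₀ = (0.8·131 + 27.5·6.53) / 28.3 = 10.05 mg/L.
Travel time t = 3100 m / 0.27 m/s = 1.148e+04 s = 0.1329 d.
C = 10.05·exp(−0.40·0.1329) = 10.05·0.9482 = 9.528 mg/L.

9.53 mg/L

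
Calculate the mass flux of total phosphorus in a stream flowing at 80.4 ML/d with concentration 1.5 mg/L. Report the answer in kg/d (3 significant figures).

80.4 ML/d = 0.9306 m³/s.
Mass flux = Q·C = 0.9306 m³/s × 1.5 g/m³ = 1.396 g/s.
= 1.396 g/s × 86.4 = 120.6 kg/d.

121 kg/d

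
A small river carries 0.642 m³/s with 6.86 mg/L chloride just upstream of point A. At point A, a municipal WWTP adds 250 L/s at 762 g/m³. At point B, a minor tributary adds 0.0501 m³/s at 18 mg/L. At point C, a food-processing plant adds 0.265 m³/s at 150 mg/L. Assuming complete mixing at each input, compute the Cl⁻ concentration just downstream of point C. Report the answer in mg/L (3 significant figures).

250 L/s = 0.25 m³/s.
After input A: C = (0.642·6.86 + 0.25·762) / 0.892 = 218.5 mg/L.
After input B: C = (0.892·218.5 + 0.0501·18) / 0.9421 = 207.8 mg/L.
After input C: C = (0.9421·207.8 + 0.265·150) / 1.207 = 195.1 mg/L.

195 mg/L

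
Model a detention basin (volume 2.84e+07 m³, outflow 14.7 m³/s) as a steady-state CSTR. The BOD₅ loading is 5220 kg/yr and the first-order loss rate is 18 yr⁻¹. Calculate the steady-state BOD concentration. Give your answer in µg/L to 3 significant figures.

5.35 µg/L

Outflow Q = 14.7 m³/s × 3.156e+07 s/yr = 4.639e+08 m³/yr.
Steady-state CSTR mass balance: W = Q·C + k·V·C, so C = W/(Q + kV).
Q + kV = 4.639e+08 + 18·2.84e+07 = 9.751e+08 m³/yr.
C = 5220/9.751e+08 = 5.353e-06 kg/m³ = 0.005353 mg/L = 5.353 µg/L.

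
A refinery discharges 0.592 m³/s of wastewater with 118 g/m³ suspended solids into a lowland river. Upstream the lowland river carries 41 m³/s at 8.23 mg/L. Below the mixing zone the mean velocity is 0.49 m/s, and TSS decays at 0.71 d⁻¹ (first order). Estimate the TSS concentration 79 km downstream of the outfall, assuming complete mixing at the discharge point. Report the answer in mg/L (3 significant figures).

2.60 mg/L

After complete mixing, C₀ = (0.592·118 + 41·8.23) / 41.59 = 9.792 mg/L.
Travel time t = 7.9e+04 m / 0.49 m/s = 1.612e+05 s = 1.866 d.
C = 9.792·exp(−0.71·1.866) = 9.792·0.2658 = 2.603 mg/L.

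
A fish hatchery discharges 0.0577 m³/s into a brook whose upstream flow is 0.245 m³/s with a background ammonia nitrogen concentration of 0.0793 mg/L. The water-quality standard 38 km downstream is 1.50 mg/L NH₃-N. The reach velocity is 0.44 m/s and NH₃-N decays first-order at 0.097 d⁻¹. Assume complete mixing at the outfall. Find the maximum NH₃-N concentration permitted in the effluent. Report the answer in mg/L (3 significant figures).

Travel time to the compliance point: t = 3.8e+04/0.44 = 8.636e+04 s = 0.9996 d; decay factor exp(−0.097·0.9996) = 0.9076.
So the concentration just after mixing may be at most 1.5/0.9076 = 1.653 mg/L.
Mass balance: 1.653·0.3027 = 0.0577·Cₑ + 0.245·0.0793.
Cₑ = (0.5003 − 0.01943) / 0.0577 = 8.334 mg/L.

8.33 mg/L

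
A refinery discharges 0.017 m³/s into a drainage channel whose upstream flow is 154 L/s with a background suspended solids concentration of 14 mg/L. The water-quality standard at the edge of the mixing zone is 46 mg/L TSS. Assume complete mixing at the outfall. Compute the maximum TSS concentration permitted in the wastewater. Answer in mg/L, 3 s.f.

154 L/s = 0.154 m³/s.
Mass balance: 46·0.171 = 0.017·Cₑ + 0.154·14.
Cₑ = (7.866 − 2.156) / 0.017 = 335.9 mg/L.

336 mg/L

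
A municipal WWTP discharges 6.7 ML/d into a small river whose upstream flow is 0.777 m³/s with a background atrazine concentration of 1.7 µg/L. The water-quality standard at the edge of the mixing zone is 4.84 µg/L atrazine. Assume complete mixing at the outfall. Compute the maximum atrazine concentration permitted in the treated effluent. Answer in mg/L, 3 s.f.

0.0363 mg/L

6.7 ML/d = 0.07755 m³/s.
1.7 µg/L = 0.0017 mg/L.
4.84 µg/L = 0.00484 mg/L.
Mass balance: 0.00484·0.8545 = 0.07755·Cₑ + 0.777·0.0017.
Cₑ = (0.004136 − 0.001321) / 0.07755 = 0.0363 mg/L.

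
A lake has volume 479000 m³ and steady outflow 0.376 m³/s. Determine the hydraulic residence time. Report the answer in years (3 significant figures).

Q = 0.376 m³/s × 3.156e+07 s/yr = 1.187e+07 m³/yr.
Hydraulic residence time τ = V/Q = 479000/1.187e+07 = 0.04037 yr.

0.0404 yr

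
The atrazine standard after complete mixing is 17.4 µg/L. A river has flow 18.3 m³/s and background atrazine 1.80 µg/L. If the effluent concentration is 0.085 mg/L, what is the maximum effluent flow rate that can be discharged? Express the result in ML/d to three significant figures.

365 ML/d

1.80 µg/L = 0.0018 mg/L.
17.4 µg/L = 0.0174 mg/L.
Mass balance at complete mixing: C_std·(Q_w + Q_r) = Q_w·C_e + Q_r·C_b.
Rearranging, Q_w = Q_r·(C_std − C_b)/(C_e − C_std) = 18.3·(0.0174 − 0.0018) / (0.085 − 0.0174) = 4.223 m³/s.
= 364.9 ML/d.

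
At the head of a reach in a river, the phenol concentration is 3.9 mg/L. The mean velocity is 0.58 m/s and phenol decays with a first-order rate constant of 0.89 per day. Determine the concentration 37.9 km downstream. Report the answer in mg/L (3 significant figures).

1.99 mg/L

Travel time t = 37.9 km / 0.58 m/s = 3.79e+04/0.58 = 6.534e+04 s = 0.7563 d.
First-order decay: C = 3.9·exp(−0.89·0.7563) = 3.9·0.5101 = 1.989 mg/L.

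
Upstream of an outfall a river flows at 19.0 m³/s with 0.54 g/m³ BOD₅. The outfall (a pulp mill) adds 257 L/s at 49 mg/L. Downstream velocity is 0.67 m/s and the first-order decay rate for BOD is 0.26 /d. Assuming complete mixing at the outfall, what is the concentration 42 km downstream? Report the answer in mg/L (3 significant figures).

0.983 mg/L

257 L/s = 0.257 m³/s.
After complete mixing, C₀ = (0.257·49 + 19·0.54) / 19.26 = 1.187 mg/L.
Travel time t = 4.2e+04 m / 0.67 m/s = 6.269e+04 s = 0.7255 d.
C = 1.187·exp(−0.26·0.7255) = 1.187·0.8281 = 0.9827 mg/L.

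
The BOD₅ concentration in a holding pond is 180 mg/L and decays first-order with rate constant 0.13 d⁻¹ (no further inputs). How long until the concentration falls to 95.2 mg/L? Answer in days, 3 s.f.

4.90 d

t = ln(C₀/C)/k = ln(180/95.2)/0.13 = 0.637/0.13 = 4.9 d.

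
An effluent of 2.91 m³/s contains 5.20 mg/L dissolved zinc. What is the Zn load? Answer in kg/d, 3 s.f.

Mass flux = Q·C = 2.91 m³/s × 5.2 g/m³ = 15.13 g/s.
= 15.13 g/s × 86.4 = 1307 kg/d.

1310 kg/d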